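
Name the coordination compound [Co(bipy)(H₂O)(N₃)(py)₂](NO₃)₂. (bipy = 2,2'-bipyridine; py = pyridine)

The 2 nitrate counter-ions carry a total charge of -2, so each complex ion is 2+.
Ligand charges: 1×2,2'-bipyridine (neutral), 2×pyridine (neutral), 1×aqua (neutral), 1×azido (-1 each); total -1. So Co + (-1) = 2+, giving Co = +3.
Ligands are named alphabetically: aqua before azido before bipyridine before pyridine.

aquaazido(2,2'-bipyridine)bis(pyridine)cobalt(III) nitrate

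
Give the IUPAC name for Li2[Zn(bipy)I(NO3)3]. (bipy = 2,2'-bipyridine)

lithium (2,2'-bipyridine)iodotrinitratozincate(II)

The 2 lithium counter-ions carry a total charge of +2, so each complex ion is 2−.
Ligand charges: 3×nitrato (-1 each), 1×iodo (-1 each), 1×2,2'-bipyridine (neutral); total -4. So Zn + (-4) = 2−, giving Zn = +2.
Ligands are named alphabetically: bipyridine before iodo before nitrato.
The complex ion is anionic, so zinc takes the -ate form zincate(II).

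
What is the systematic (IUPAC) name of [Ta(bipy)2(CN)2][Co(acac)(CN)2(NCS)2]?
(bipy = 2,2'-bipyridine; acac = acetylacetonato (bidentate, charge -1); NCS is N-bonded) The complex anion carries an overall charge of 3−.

bis(2,2'-bipyridine)dicyanotantalum(V) (acetylacetonato)dicyanodiisothiocyanatocobaltate(II)

Both ions are complex: the cation is named first with the plain metal name, the anion second with the -ate form; each ion's ligands are alphabetised independently.
The complex anion is given as 3−; its ligand charges sum to -5, so Co = +2.
A 1:1 salt means the cation carries the equal and opposite charge, 3+.
Cation: ligand charges sum to -2; for the ion to be 3+, Ta = +5.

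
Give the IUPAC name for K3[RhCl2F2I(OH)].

potassium dichlorodifluorohydroxoiodorhodate(III)

The 3 potassium counter-ions carry a total charge of +3, so each complex ion is 3−.
Ligand charges: 1×hydroxo (-1 each), 2×chloro (-1 each), 1×iodo (-1 each), 2×fluoro (-1 each); total -6. So Rh + (-6) = 3−, giving Rh = +3.
Ligands are named alphabetically: chloro before fluoro before hydroxo before iodo.
The complex ion is anionic, so rhodium takes the -ate form rhodate(III).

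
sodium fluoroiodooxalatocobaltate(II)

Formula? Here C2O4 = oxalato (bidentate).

Na2[Co(C2O4)FI]

Ligands: 1 iodo (I, -1), 1 fluoro (F, -1), 1 oxalato (C2O4, -2). Ligand charge sum = -4.
With Co in oxidation state +2, the complex ion is [Co...]^2−.
Charge balance with sodium (+1) requires 1 complex ion per 2 sodium.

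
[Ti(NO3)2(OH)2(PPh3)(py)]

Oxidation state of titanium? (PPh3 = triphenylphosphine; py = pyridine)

+4

No counter-ion: the bracketed complex is neutral.
Ligand charges: 1×PPh3 neutral; 2×OH = -2; 1×py neutral; 2×NO3 = -2; sum -4.
Ti + (-4) = 0 ⇒ Ti is +4.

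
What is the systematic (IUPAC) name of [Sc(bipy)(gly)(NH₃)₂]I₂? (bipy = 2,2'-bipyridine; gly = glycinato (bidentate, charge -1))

diammine(2,2'-bipyridine)(glycinato)scandium(III) iodide

The 2 iodide counter-ions carry a total charge of -2, so each complex ion is 2+.
Ligand charges: 1×2,2'-bipyridine (neutral), 2×ammine (neutral), 1×glycinato (-1 each); total -1. So Sc + (-1) = 2+, giving Sc = +3.
Ligands are named alphabetically: ammine before bipyridine before glycinato.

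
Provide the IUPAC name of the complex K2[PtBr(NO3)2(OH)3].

The 2 potassium counter-ions carry a total charge of +2, so each complex ion is 2−.
Ligand charges: 3×hydroxo (-1 each), 1×bromo (-1 each), 2×nitrato (-1 each); total -6. So Pt + (-6) = 2−, giving Pt = +4.
The complex ion is anionic, so platinum takes the -ate form platinate(IV).

potassium bromotrihydroxodinitratoplatinate(IV)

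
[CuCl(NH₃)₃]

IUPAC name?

There is no counter-ion, so the complex is neutral overall.
Ligand charges: 1×chloro (-1 each), 3×ammine (neutral); total -1. So Cu + (-1) = 0, giving Cu = +1.
Ligands are named alphabetically: ammine before chloro.

triamminechlorocopper(I)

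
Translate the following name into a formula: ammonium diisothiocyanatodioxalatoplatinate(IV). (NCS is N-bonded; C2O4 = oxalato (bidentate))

Ligands: 2 isothiocyanato (NCS, -1), 2 oxalato (C2O4, -2). Ligand charge sum = -6.
Charge balance with ammonium (+1) requires 1 complex ion per 2 ammonium.

(NH4)2[Pt(C2O4)2(NCS)2]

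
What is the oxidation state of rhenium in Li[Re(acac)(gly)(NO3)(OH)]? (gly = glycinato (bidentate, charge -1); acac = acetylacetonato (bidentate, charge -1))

+3

1 lithium outside the brackets (+1 each) → the complex ion is 1−.
Ligand charges: 1×gly = -1; 1×NO3 = -1; 1×OH = -1; 1×acac = -1; sum -4.
Re + (-4) = 1− ⇒ Re is +3.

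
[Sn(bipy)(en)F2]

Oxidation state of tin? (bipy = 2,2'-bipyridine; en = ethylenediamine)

+2

No counter-ion: the bracketed complex is neutral.
Ligand charges: 2×F = -2; 1×bipy neutral; 1×en neutral; sum -2.
Sn + (-2) = 0 ⇒ Sn is +2.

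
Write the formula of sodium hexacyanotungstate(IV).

Ligands: 6 cyano (CN, -1). Ligand charge sum = -6.
With W in oxidation state +4, the complex ion is [W...]^2−.
Charge balance with sodium (+1) requires 1 complex ion per 2 sodium.

Na2[W(CN)6]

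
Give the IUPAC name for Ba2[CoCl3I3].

The 2 barium counter-ions carry a total charge of +4, so each complex ion is 4−.
Ligand charges: 3×chloro (-1 each), 3×iodo (-1 each); total -6. So Co + (-6) = 4−, giving Co = +2.
The complex ion is anionic, so cobalt takes the -ate form cobaltate(II).

barium trichlorotriiodocobaltate(II)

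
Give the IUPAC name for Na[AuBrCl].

The 1 sodium counter-ion carries a total charge of +1, so each complex ion is 1−.
Ligand charges: 1×chloro (-1 each), 1×bromo (-1 each); total -2. So Au + (-2) = 1−, giving Au = +1.
The complex ion is anionic, so gold takes the -ate form aurate(I).

sodium bromochloroaurate(I)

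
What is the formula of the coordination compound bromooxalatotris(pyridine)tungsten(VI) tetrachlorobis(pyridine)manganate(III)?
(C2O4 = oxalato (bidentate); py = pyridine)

[WBr(C2O4)(py)3][MnCl4(py)2]3

Cation [W…]: ligand charges -3, W(VI) ⇒ ion charge 3+.
Anion [Mn…]: ligand charges -4, Mn(III) ⇒ ion charge 1−.
One 3+ cation requires 3 of the 1− anion.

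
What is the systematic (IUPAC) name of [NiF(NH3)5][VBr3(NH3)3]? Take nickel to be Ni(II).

pentaamminefluoronickel(II) triamminetribromovanadate(II)

Both ions are complex: the cation is named first with the plain metal name, the anion second with the -ate form; each ion's ligands are alphabetised independently.
Ni is given as +2; the cation's ligand charges sum to -1, so the complex cation is 1+.
A 1:1 salt means the anion carries the equal and opposite charge, 1−.
Anion: ligand charges sum to -3; for the ion to be 1−, V = +2.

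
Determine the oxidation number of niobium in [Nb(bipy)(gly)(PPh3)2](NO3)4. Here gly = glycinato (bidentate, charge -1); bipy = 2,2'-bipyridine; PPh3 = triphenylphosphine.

4 nitrate outside the brackets (-1 each) → the complex ion is 4+.
Ligand charges: 1×gly = -1; 1×bipy neutral; 2×PPh3 neutral; sum -1.
Nb + (-1) = 4+ ⇒ Nb is +5.

+5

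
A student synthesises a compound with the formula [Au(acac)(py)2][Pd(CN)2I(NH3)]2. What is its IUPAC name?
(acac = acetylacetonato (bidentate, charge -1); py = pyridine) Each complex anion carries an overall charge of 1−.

(acetylacetonato)bis(pyridine)gold(III) amminedicyanoiodopalladate(II)

Both ions are complex: the cation is named first with the plain metal name, the anion second with the -ate form; each ion's ligands are alphabetised independently.
The complex anion is given as 1−; its ligand charges sum to -3, so Pd = +2.
With 2 anions per cation, the cation must be 2×1 = 2+.
Cation: ligand charges sum to -1; for the ion to be 2+, Au = +3.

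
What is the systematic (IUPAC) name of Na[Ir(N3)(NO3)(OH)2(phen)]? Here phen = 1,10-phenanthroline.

The 1 sodium counter-ion carries a total charge of +1, so each complex ion is 1−.
Ligand charges: 1×nitrato (-1 each), 1×azido (-1 each), 1×1,10-phenanthroline (neutral), 2×hydroxo (-1 each); total -4. So Ir + (-4) = 1−, giving Ir = +3.
The complex ion is anionic, so iridium takes the -ate form iridate(III).

sodium azidodihydroxonitrato(1,10-phenanthroline)iridate(III)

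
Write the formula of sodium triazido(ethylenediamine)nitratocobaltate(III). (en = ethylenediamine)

Na[Co(en)(N3)3(NO3)]

Ligands: 1 ethylenediamine (en, neutral), 3 azido (N3, -1), 1 nitrato (NO3, -1). Ligand charge sum = -4.
With Co in oxidation state +3, the complex ion is [Co...]^1−.
Charge balance with sodium (+1) requires 1 complex ion per 1 sodium.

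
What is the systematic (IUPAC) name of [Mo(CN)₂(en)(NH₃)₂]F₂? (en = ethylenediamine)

The 2 fluoride counter-ions carry a total charge of -2, so each complex ion is 2+.
Ligand charges: 2×cyano (-1 each), 1×ethylenediamine (neutral), 2×ammine (neutral); total -2. So Mo + (-2) = 2+, giving Mo = +4.
Ligands are named alphabetically: ammine before cyano before ethylenediamine.

diamminedicyano(ethylenediamine)molybdenum(IV) fluoride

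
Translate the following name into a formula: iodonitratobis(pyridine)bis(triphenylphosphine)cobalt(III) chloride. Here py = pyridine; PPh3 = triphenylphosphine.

Ligands: 2 pyridine (py, neutral), 1 nitrato (NO3, -1), 2 triphenylphosphine (PPh3, neutral), 1 iodo (I, -1). Ligand charge sum = -2.
With Co in oxidation state +3, the complex ion is [Co...]^1+.
Charge balance with chloride (-1) requires 1 complex ion per 1 chloride.

[CoI(NO3)(PPh3)2(py)2]Cl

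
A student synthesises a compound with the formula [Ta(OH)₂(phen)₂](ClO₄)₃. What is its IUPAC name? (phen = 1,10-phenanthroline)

The 3 perchlorate counter-ions carry a total charge of -3, so each complex ion is 3+.
Ligand charges: 2×1,10-phenanthroline (neutral), 2×hydroxo (-1 each); total -2. So Ta + (-2) = 3+, giving Ta = +5.
Ligands are named alphabetically: hydroxo before phenanthroline.

dihydroxobis(1,10-phenanthroline)tantalum(V) perchlorate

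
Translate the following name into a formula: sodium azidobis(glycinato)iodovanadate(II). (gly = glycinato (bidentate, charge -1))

Ligands: 2 glycinato (gly, -1), 1 iodo (I, -1), 1 azido (N3, -1). Ligand charge sum = -4.
With V in oxidation state +2, the complex ion is [V...]^2−.
Charge balance with sodium (+1) requires 1 complex ion per 2 sodium.

Na2[V(gly)2I(N3)]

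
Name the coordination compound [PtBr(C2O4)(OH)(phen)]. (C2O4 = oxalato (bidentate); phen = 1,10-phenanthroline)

There is no counter-ion, so the complex is neutral overall.
Ligand charges: 1×oxalato (-2 each), 1×hydroxo (-1 each), 1×bromo (-1 each), 1×1,10-phenanthroline (neutral); total -4. So Pt + (-4) = 0, giving Pt = +4.
Ligands are named alphabetically: bromo before hydroxo before oxalato before phenanthroline.

bromohydroxooxalato(1,10-phenanthroline)platinum(IV)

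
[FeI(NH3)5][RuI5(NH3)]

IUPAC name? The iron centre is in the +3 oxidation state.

Both ions are complex: the cation is named first with the plain metal name, the anion second with the -ate form; each ion's ligands are alphabetised independently.
Fe is given as +3; the cation's ligand charges sum to -1, so the complex cation is 2+.
A 1:1 salt means the anion carries the equal and opposite charge, 2−.
Anion: ligand charges sum to -5; for the ion to be 2−, Ru = +3.

pentaammineiodoiron(III) amminepentaiodoruthenate(III)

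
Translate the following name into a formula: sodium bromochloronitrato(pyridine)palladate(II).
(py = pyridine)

Ligands: 1 bromo (Br, -1), 1 nitrato (NO3, -1), 1 chloro (Cl, -1), 1 pyridine (py, neutral). Ligand charge sum = -3.
With Pd in oxidation state +2, the complex ion is [Pd...]^1−.
Charge balance with sodium (+1) requires 1 complex ion per 1 sodium.

Na[PdBrCl(NO3)(py)]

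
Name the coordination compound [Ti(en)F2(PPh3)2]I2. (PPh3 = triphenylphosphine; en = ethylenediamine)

(ethylenediamine)difluorobis(triphenylphosphine)titanium(IV) iodide

The 2 iodide counter-ions carry a total charge of -2, so each complex ion is 2+.
Ligand charges: 2×triphenylphosphine (neutral), 2×fluoro (-1 each), 1×ethylenediamine (neutral); total -2. So Ti + (-2) = 2+, giving Ti = +4.
Ligands are named alphabetically: ethylenediamine before fluoro before triphenylphosphine.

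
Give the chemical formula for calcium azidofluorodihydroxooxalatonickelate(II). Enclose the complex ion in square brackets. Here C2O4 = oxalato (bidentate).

Ligands: 1 fluoro (F, -1), 1 oxalato (C2O4, -2), 2 hydroxo (OH, -1), 1 azido (N3, -1). Ligand charge sum = -6.
Charge balance with calcium (+2) requires 1 complex ion per 2 calcium.

Ca2[Ni(C2O4)F(N3)(OH)2]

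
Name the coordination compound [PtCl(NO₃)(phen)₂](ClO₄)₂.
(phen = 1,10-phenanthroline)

chloronitratobis(1,10-phenanthroline)platinum(IV) perchlorate

The 2 perchlorate counter-ions carry a total charge of -2, so each complex ion is 2+.
Ligand charges: 2×1,10-phenanthroline (neutral), 1×chloro (-1 each), 1×nitrato (-1 each); total -2. So Pt + (-2) = 2+, giving Pt = +4.
Ligands are named alphabetically: chloro before nitrato before phenanthroline.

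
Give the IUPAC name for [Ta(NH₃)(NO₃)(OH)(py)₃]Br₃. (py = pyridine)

amminehydroxonitratotris(pyridine)tantalum(V) bromide

The 3 bromide counter-ions carry a total charge of -3, so each complex ion is 3+.
Ligand charges: 1×ammine (neutral), 3×pyridine (neutral), 1×hydroxo (-1 each), 1×nitrato (-1 each); total -2. So Ta + (-2) = 3+, giving Ta = +5.
Ligands are named alphabetically: ammine before hydroxo before nitrato before pyridine.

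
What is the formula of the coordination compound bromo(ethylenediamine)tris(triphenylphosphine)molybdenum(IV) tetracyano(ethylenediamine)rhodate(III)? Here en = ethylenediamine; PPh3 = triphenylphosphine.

[MoBr(en)(PPh3)3][Rh(CN)4(en)]3

Cation [Mo…]: ligand charges -1, Mo(IV) ⇒ ion charge 3+.
Anion [Rh…]: ligand charges -4, Rh(III) ⇒ ion charge 1−.
One 3+ cation requires 3 of the 1− anion.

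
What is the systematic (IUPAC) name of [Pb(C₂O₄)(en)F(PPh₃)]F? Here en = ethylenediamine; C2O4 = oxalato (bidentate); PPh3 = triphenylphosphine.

The 1 fluoride counter-ion carries a total charge of -1, so each complex ion is 1+.
Ligand charges: 1×fluoro (-1 each), 1×ethylenediamine (neutral), 1×oxalato (-2 each), 1×triphenylphosphine (neutral); total -3. So Pb + (-3) = 1+, giving Pb = +4.
Ligands are named alphabetically: ethylenediamine before fluoro before oxalato before triphenylphosphine.

(ethylenediamine)fluorooxalato(triphenylphosphine)lead(IV) fluoride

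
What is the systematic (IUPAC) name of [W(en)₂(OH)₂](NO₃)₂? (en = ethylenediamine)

The 2 nitrate counter-ions carry a total charge of -2, so each complex ion is 2+.
Ligand charges: 2×hydroxo (-1 each), 2×ethylenediamine (neutral); total -2. So W + (-2) = 2+, giving W = +4.
Ligands are named alphabetically: ethylenediamine before hydroxo.

bis(ethylenediamine)dihydroxotungsten(IV) nitrate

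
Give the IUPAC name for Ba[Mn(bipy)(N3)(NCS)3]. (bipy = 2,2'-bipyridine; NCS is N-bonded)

barium azido(2,2'-bipyridine)triisothiocyanatomanganate(II)

The 1 barium counter-ion carries a total charge of +2, so each complex ion is 2−.
Ligand charges: 1×2,2'-bipyridine (neutral), 3×isothiocyanato (-1 each), 1×azido (-1 each); total -4. So Mn + (-4) = 2−, giving Mn = +2.
Ligands are named alphabetically: azido before bipyridine before isothiocyanato.
The complex ion is anionic, so manganese takes the -ate form manganate(II).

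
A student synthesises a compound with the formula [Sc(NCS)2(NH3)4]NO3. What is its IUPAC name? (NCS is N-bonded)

The 1 nitrate counter-ion carries a total charge of -1, so each complex ion is 1+.
Ligand charges: 4×ammine (neutral), 2×isothiocyanato (-1 each); total -2. So Sc + (-2) = 1+, giving Sc = +3.
Ligands are named alphabetically: ammine before isothiocyanato.

tetraamminediisothiocyanatoscandium(III) nitrate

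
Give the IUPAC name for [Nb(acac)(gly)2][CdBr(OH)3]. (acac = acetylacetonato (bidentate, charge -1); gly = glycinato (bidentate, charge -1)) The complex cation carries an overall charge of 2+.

(acetylacetonato)bis(glycinato)niobium(V) bromotrihydroxocadmate(II)

The complex cation is given as 2+; its ligand charges sum to -3, so Nb = +5.
A 1:1 salt means the anion carries the equal and opposite charge, 2−.
Anion: ligand charges sum to -4; for the ion to be 2−, Cd = +2.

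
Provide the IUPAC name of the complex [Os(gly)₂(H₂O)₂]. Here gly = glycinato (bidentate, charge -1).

There is no counter-ion, so the complex is neutral overall.
Ligand charges: 2×aqua (neutral), 2×glycinato (-1 each); total -2. So Os + (-2) = 0, giving Os = +2.
Ligands are named alphabetically: aqua before glycinato.

diaquabis(glycinato)osmium(II)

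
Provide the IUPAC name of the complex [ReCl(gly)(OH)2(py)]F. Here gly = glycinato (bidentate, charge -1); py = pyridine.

chloro(glycinato)dihydroxo(pyridine)rhenium(V) fluoride

The 1 fluoride counter-ion carries a total charge of -1, so each complex ion is 1+.
Ligand charges: 2×hydroxo (-1 each), 1×glycinato (-1 each), 1×pyridine (neutral), 1×chloro (-1 each); total -4. So Re + (-4) = 1+, giving Re = +5.
Ligands are named alphabetically: chloro before glycinato before hydroxo before pyridine.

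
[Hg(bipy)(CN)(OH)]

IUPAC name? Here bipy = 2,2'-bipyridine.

(2,2'-bipyridine)cyanohydroxomercury(II)

There is no counter-ion, so the complex is neutral overall.
Ligand charges: 1×cyano (-1 each), 1×hydroxo (-1 each), 1×2,2'-bipyridine (neutral); total -2. So Hg + (-2) = 0, giving Hg = +2.
Ligands are named alphabetically: bipyridine before cyano before hydroxo.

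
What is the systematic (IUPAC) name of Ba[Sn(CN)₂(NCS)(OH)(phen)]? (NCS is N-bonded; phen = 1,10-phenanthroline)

barium dicyanohydroxoisothiocyanato(1,10-phenanthroline)stannate(II)

The 1 barium counter-ion carries a total charge of +2, so each complex ion is 2−.
Ligand charges: 1×isothiocyanato (-1 each), 2×cyano (-1 each), 1×hydroxo (-1 each), 1×1,10-phenanthroline (neutral); total -4. So Sn + (-4) = 2−, giving Sn = +2.
Ligands are named alphabetically: cyano before hydroxo before isothiocyanato before phenanthroline.
The complex ion is anionic, so tin takes the -ate form stannate(II).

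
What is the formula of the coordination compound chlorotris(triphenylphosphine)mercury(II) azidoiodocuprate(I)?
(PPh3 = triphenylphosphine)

Cation [Hg…]: ligand charges -1, Hg(II) ⇒ ion charge 1+.
Anion [Cu…]: ligand charges -2, Cu(I) ⇒ ion charge 1−.
One 1+ cation balances one 1− anion.

[HgCl(PPh3)3][CuI(N3)]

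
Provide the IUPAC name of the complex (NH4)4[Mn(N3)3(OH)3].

The 4 ammonium counter-ions carry a total charge of +4, so each complex ion is 4−.
Ligand charges: 3×hydroxo (-1 each), 3×azido (-1 each); total -6. So Mn + (-6) = 4−, giving Mn = +2.
Ligands are named alphabetically: azido before hydroxo.
The complex ion is anionic, so manganese takes the -ate form manganate(II).

ammonium triazidotrihydroxomanganate(II)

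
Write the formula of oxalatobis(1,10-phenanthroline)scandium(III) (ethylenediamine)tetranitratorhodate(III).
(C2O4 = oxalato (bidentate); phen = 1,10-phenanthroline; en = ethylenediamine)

Cation [Sc…]: ligand charges -2, Sc(III) ⇒ ion charge 1+.
Anion [Rh…]: ligand charges -4, Rh(III) ⇒ ion charge 1−.

[Sc(C2O4)(phen)2][Rh(en)(NO3)4]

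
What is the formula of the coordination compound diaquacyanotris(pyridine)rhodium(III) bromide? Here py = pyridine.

Ligands: 1 cyano (CN, -1), 2 aqua (H2O, neutral), 3 pyridine (py, neutral). Ligand charge sum = -1.
With Rh in oxidation state +3, the complex ion is [Rh...]^2+.
Charge balance with bromide (-1) requires 1 complex ion per 2 bromide.

[Rh(CN)(H2O)2(py)3]Br2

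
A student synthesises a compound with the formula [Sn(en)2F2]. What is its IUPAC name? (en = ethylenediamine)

There is no counter-ion, so the complex is neutral overall.
Ligand charges: 2×fluoro (-1 each), 2×ethylenediamine (neutral); total -2. So Sn + (-2) = 0, giving Sn = +2.
Ligands are named alphabetically: ethylenediamine before fluoro.

bis(ethylenediamine)difluorotin(II)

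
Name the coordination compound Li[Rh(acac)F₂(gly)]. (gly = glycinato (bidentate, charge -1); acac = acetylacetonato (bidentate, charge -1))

The 1 lithium counter-ion carries a total charge of +1, so each complex ion is 1−.
Ligand charges: 2×fluoro (-1 each), 1×glycinato (-1 each), 1×acetylacetonato (-1 each); total -4. So Rh + (-4) = 1−, giving Rh = +3.
The complex ion is anionic, so rhodium takes the -ate form rhodate(III).

lithium (acetylacetonato)difluoro(glycinato)rhodate(III)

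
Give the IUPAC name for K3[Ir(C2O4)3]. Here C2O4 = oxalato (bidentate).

The 3 potassium counter-ions carry a total charge of +3, so each complex ion is 3−.
Ligand charges: 3×oxalato (-2 each); total -6. So Ir + (-6) = 3−, giving Ir = +3.
The complex ion is anionic, so iridium takes the -ate form iridate(III).

potassium trioxalatoiridate(III)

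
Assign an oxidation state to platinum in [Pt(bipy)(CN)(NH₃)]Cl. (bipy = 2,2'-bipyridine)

+2

1 chloride outside the brackets (-1 each) → the complex ion is 1+.
Ligand charges: 1×NH3 neutral; 1×bipy neutral; 1×CN = -1; sum -1.
Pt + (-1) = 1+ ⇒ Pt is +2.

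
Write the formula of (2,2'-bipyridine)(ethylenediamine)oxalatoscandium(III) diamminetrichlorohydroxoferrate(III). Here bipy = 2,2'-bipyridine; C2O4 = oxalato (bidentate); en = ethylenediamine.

[Sc(bipy)(C2O4)(en)][FeCl3(NH3)2(OH)]

Cation [Sc…]: ligand charges -2, Sc(III) ⇒ ion charge 1+.
Anion [Fe…]: ligand charges -4, Fe(III) ⇒ ion charge 1−.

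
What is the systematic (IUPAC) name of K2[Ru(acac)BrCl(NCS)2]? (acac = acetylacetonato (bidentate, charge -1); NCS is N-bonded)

potassium (acetylacetonato)bromochlorodiisothiocyanatoruthenate(III)

The 2 potassium counter-ions carry a total charge of +2, so each complex ion is 2−.
Ligand charges: 1×chloro (-1 each), 1×acetylacetonato (-1 each), 2×isothiocyanato (-1 each), 1×bromo (-1 each); total -5. So Ru + (-5) = 2−, giving Ru = +3.
Ligands are named alphabetically: acetylacetonato before bromo before chloro before isothiocyanato.
The complex ion is anionic, so ruthenium takes the -ate form ruthenate(III).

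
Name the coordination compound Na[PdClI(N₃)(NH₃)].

sodium ammineazidochloroiodopalladate(II)

The 1 sodium counter-ion carries a total charge of +1, so each complex ion is 1−.
Ligand charges: 1×iodo (-1 each), 1×chloro (-1 each), 1×azido (-1 each), 1×ammine (neutral); total -3. So Pd + (-3) = 1−, giving Pd = +2.
Ligands are named alphabetically: ammine before azido before chloro before iodo.
The complex ion is anionic, so palladium takes the -ate form palladate(II).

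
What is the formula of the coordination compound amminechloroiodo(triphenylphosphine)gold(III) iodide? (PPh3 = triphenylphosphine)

[AuClI(NH3)(PPh3)]I

Ligands: 1 iodo (I, -1), 1 triphenylphosphine (PPh3, neutral), 1 ammine (NH3, neutral), 1 chloro (Cl, -1). Ligand charge sum = -2.
Charge balance with iodide (-1) requires 1 complex ion per 1 iodide.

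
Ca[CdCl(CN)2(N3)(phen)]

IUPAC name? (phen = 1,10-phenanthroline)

The 1 calcium counter-ion carries a total charge of +2, so each complex ion is 2−.
Ligand charges: 1×chloro (-1 each), 1×azido (-1 each), 2×cyano (-1 each), 1×1,10-phenanthroline (neutral); total -4. So Cd + (-4) = 2−, giving Cd = +2.
The complex ion is anionic, so cadmium takes the -ate form cadmate(II).

calcium azidochlorodicyano(1,10-phenanthroline)cadmate(II)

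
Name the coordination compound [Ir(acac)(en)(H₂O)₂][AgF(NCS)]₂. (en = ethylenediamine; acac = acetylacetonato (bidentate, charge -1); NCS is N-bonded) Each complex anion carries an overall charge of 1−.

Both ions are complex: the cation is named first with the plain metal name, the anion second with the -ate form; each ion's ligands are alphabetised independently.
The complex anion is given as 1−; its ligand charges sum to -2, so Ag = +1.
With 2 anions per cation, the cation must be 2×1 = 2+.
Cation: ligand charges sum to -1; for the ion to be 2+, Ir = +3.

(acetylacetonato)diaqua(ethylenediamine)iridium(III) fluoroisothiocyanatoargentate(I)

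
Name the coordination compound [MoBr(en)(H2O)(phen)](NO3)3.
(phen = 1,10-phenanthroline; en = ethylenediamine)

The 3 nitrate counter-ions carry a total charge of -3, so each complex ion is 3+.
Ligand charges: 1×1,10-phenanthroline (neutral), 1×bromo (-1 each), 1×aqua (neutral), 1×ethylenediamine (neutral); total -1. So Mo + (-1) = 3+, giving Mo = +4.
Ligands are named alphabetically: aqua before bromo before ethylenediamine before phenanthroline.

aquabromo(ethylenediamine)(1,10-phenanthroline)molybdenum(IV) nitrate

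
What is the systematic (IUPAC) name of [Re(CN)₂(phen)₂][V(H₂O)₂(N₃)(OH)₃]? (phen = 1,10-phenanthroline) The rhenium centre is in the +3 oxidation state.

Both ions are complex: the cation is named first with the plain metal name, the anion second with the -ate form; each ion's ligands are alphabetised independently.
Re is given as +3; the cation's ligand charges sum to -2, so the complex cation is 1+.
A 1:1 salt means the anion carries the equal and opposite charge, 1−.
Anion: ligand charges sum to -4; for the ion to be 1−, V = +3.

dicyanobis(1,10-phenanthroline)rhenium(III) diaquaazidotrihydroxovanadate(III)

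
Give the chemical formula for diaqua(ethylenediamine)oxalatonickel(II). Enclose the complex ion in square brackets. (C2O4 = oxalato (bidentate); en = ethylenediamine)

[Ni(C2O4)(en)(H2O)2]

Ligands: 2 aqua (H2O, neutral), 1 oxalato (C2O4, -2), 1 ethylenediamine (en, neutral). Ligand charge sum = -2.
With Ni in oxidation state +2, the complex ion is [Ni...].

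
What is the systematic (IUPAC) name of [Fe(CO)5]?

There is no counter-ion, so the complex is neutral overall.
Ligand charges: 5×carbonyl (neutral); total 0. So Fe + (0) = 0, giving Fe = 0.

pentacarbonyliron(0)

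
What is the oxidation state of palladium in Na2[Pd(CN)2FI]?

+2

2 sodium outside the brackets (+1 each) → the complex ion is 2−.
Ligand charges: 2×CN = -2; 1×F = -1; 1×I = -1; sum -4.
Pd + (-4) = 2− ⇒ Pd is +2.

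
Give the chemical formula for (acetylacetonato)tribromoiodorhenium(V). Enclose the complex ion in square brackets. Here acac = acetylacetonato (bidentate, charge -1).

Ligands: 1 acetylacetonato (acac, -1), 1 iodo (I, -1), 3 bromo (Br, -1). Ligand charge sum = -5.
With Re in oxidation state +5, the complex ion is [Re...].

[Re(acac)Br3I]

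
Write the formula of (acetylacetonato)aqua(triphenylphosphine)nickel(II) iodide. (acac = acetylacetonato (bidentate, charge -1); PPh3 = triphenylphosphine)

Ligands: 1 acetylacetonato (acac, -1), 1 triphenylphosphine (PPh3, neutral), 1 aqua (H2O, neutral). Ligand charge sum = -1.
Charge balance with iodide (-1) requires 1 complex ion per 1 iodide.

[Ni(acac)(H2O)(PPh3)]I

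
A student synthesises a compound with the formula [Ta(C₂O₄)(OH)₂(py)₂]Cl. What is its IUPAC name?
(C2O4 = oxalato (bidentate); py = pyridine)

dihydroxooxalatobis(pyridine)tantalum(V) chloride

The 1 chloride counter-ion carries a total charge of -1, so each complex ion is 1+.
Ligand charges: 2×hydroxo (-1 each), 1×oxalato (-2 each), 2×pyridine (neutral); total -4. So Ta + (-4) = 1+, giving Ta = +5.
Ligands are named alphabetically: hydroxo before oxalato before pyridine.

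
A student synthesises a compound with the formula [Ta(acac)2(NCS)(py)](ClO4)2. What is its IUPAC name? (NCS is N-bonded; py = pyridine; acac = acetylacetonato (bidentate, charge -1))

bis(acetylacetonato)isothiocyanato(pyridine)tantalum(V) perchlorate

The 2 perchlorate counter-ions carry a total charge of -2, so each complex ion is 2+.
Ligand charges: 1×isothiocyanato (-1 each), 1×pyridine (neutral), 2×acetylacetonato (-1 each); total -3. So Ta + (-3) = 2+, giving Ta = +5.
Ligands are named alphabetically: acetylacetonato before isothiocyanato before pyridine.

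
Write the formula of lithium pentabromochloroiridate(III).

Ligands: 5 bromo (Br, -1), 1 chloro (Cl, -1). Ligand charge sum = -6.
With Ir in oxidation state +3, the complex ion is [Ir...]^3−.
Charge balance with lithium (+1) requires 1 complex ion per 3 lithium.

Li3[IrBr5Cl]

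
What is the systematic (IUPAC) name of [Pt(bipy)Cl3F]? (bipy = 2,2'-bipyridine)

(2,2'-bipyridine)trichlorofluoroplatinum(IV)

There is no counter-ion, so the complex is neutral overall.
Ligand charges: 1×fluoro (-1 each), 3×chloro (-1 each), 1×2,2'-bipyridine (neutral); total -4. So Pt + (-4) = 0, giving Pt = +4.
Ligands are named alphabetically: bipyridine before chloro before fluoro.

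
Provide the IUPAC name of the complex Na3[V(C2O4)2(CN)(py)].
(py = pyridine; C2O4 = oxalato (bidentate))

sodium cyanodioxalato(pyridine)vanadate(II)

The 3 sodium counter-ions carry a total charge of +3, so each complex ion is 3−.
Ligand charges: 1×pyridine (neutral), 2×oxalato (-2 each), 1×cyano (-1 each); total -5. So V + (-5) = 3−, giving V = +2.
Ligands are named alphabetically: cyano before oxalato before pyridine.
The complex ion is anionic, so vanadium takes the -ate form vanadate(II).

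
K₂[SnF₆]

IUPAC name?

potassium hexafluorostannate(IV)

The 2 potassium counter-ions carry a total charge of +2, so each complex ion is 2−.
Ligand charges: 6×fluoro (-1 each); total -6. So Sn + (-6) = 2−, giving Sn = +4.
The complex ion is anionic, so tin takes the -ate form stannate(IV).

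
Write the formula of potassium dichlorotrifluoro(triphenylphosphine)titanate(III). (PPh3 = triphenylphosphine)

K2[TiCl2F3(PPh3)]

Ligands: 3 fluoro (F, -1), 2 chloro (Cl, -1), 1 triphenylphosphine (PPh3, neutral). Ligand charge sum = -5.
With Ti in oxidation state +3, the complex ion is [Ti...]^2−.
Charge balance with potassium (+1) requires 1 complex ion per 2 potassium.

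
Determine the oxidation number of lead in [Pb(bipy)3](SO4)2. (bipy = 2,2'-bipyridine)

+4

2 sulfate outside the brackets (-2 each) → the complex ion is 4+.
Ligand charges: 3×bipy neutral; sum 0.
Pb + (0) = 4+ ⇒ Pb is +4.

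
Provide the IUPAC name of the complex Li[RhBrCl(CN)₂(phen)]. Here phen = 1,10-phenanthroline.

lithium bromochlorodicyano(1,10-phenanthroline)rhodate(III)

The 1 lithium counter-ion carries a total charge of +1, so each complex ion is 1−.
Ligand charges: 1×bromo (-1 each), 1×chloro (-1 each), 2×cyano (-1 each), 1×1,10-phenanthroline (neutral); total -4. So Rh + (-4) = 1−, giving Rh = +3.
Ligands are named alphabetically: bromo before chloro before cyano before phenanthroline.
The complex ion is anionic, so rhodium takes the -ate form rhodate(III).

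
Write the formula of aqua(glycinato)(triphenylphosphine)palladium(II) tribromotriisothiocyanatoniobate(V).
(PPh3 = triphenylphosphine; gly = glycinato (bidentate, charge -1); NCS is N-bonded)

[Pd(gly)(H2O)(PPh3)][NbBr3(NCS)3]

Cation [Pd…]: ligand charges -1, Pd(II) ⇒ ion charge 1+.
Anion [Nb…]: ligand charges -6, Nb(V) ⇒ ion charge 1−.
One 1+ cation balances one 1− anion.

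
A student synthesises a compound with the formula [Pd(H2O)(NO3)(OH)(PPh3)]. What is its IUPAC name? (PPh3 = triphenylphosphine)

aquahydroxonitrato(triphenylphosphine)palladium(II)

There is no counter-ion, so the complex is neutral overall.
Ligand charges: 1×hydroxo (-1 each), 1×nitrato (-1 each), 1×aqua (neutral), 1×triphenylphosphine (neutral); total -2. So Pd + (-2) = 0, giving Pd = +2.
Ligands are named alphabetically: aqua before hydroxo before nitrato before triphenylphosphine.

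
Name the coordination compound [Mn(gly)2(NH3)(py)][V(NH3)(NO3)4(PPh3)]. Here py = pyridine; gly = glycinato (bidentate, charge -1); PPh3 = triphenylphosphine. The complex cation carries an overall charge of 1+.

Both ions are complex: the cation is named first with the plain metal name, the anion second with the -ate form; each ion's ligands are alphabetised independently.
The complex cation is given as 1+; its ligand charges sum to -2, so Mn = +3.
A 1:1 salt means the anion carries the equal and opposite charge, 1−.
Anion: ligand charges sum to -4; for the ion to be 1−, V = +3.

amminebis(glycinato)(pyridine)manganese(III) amminetetranitrato(triphenylphosphine)vanadate(III)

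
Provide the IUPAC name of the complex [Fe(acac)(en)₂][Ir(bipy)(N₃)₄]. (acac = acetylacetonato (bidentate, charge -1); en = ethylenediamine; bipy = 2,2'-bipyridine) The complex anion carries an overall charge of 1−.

(acetylacetonato)bis(ethylenediamine)iron(II) tetraazido(2,2'-bipyridine)iridate(III)

Both ions are complex: the cation is named first with the plain metal name, the anion second with the -ate form; each ion's ligands are alphabetised independently.
The complex anion is given as 1−; its ligand charges sum to -4, so Ir = +3.
A 1:1 salt means the cation carries the equal and opposite charge, 1+.
Cation: ligand charges sum to -1; for the ion to be 1+, Fe = +2.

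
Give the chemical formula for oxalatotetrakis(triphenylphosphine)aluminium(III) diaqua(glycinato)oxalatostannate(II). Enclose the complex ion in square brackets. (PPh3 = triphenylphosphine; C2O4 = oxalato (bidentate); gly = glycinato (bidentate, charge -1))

Cation [Al…]: ligand charges -2, Al(III) ⇒ ion charge 1+.
Anion [Sn…]: ligand charges -3, Sn(II) ⇒ ion charge 1−.
One 1+ cation balances one 1− anion.

[Al(C2O4)(PPh3)4][Sn(C2O4)(gly)(H2O)2]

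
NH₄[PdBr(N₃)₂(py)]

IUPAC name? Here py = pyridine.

The 1 ammonium counter-ion carries a total charge of +1, so each complex ion is 1−.
Ligand charges: 1×pyridine (neutral), 2×azido (-1 each), 1×bromo (-1 each); total -3. So Pd + (-3) = 1−, giving Pd = +2.
Ligands are named alphabetically: azido before bromo before pyridine.
The complex ion is anionic, so palladium takes the -ate form palladate(II).

ammonium diazidobromo(pyridine)palladate(II)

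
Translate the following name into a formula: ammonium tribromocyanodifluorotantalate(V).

NH4[TaBr3(CN)F2]

Ligands: 2 fluoro (F, -1), 3 bromo (Br, -1), 1 cyano (CN, -1). Ligand charge sum = -6.
Charge balance with ammonium (+1) requires 1 complex ion per 1 ammonium.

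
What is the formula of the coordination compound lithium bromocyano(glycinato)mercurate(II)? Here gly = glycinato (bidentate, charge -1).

Li[HgBr(CN)(gly)]

Ligands: 1 cyano (CN, -1), 1 bromo (Br, -1), 1 glycinato (gly, -1). Ligand charge sum = -3.
Charge balance with lithium (+1) requires 1 complex ion per 1 lithium.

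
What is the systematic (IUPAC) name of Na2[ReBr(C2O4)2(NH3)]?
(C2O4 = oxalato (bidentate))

sodium amminebromodioxalatorhenate(III)

The 2 sodium counter-ions carry a total charge of +2, so each complex ion is 2−.
Ligand charges: 1×ammine (neutral), 2×oxalato (-2 each), 1×bromo (-1 each); total -5. So Re + (-5) = 2−, giving Re = +3.
Ligands are named alphabetically: ammine before bromo before oxalato.
The complex ion is anionic, so rhenium takes the -ate form rhenate(III).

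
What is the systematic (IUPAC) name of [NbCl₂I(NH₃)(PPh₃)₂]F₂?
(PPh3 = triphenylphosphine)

The 2 fluoride counter-ions carry a total charge of -2, so each complex ion is 2+.
Ligand charges: 1×ammine (neutral), 2×triphenylphosphine (neutral), 1×iodo (-1 each), 2×chloro (-1 each); total -3. So Nb + (-3) = 2+, giving Nb = +5.
Ligands are named alphabetically: ammine before chloro before iodo before triphenylphosphine.

amminedichloroiodobis(triphenylphosphine)niobium(V) fluoride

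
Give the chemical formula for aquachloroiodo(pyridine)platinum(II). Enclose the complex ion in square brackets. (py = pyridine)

[PtCl(H2O)I(py)]

Ligands: 1 pyridine (py, neutral), 1 aqua (H2O, neutral), 1 chloro (Cl, -1), 1 iodo (I, -1). Ligand charge sum = -2.
With Pt in oxidation state +2, the complex ion is [Pt...].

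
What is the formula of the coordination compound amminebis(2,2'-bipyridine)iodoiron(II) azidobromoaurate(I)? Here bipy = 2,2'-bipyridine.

Cation [Fe…]: ligand charges -1, Fe(II) ⇒ ion charge 1+.
Anion [Au…]: ligand charges -2, Au(I) ⇒ ion charge 1−.

[Fe(bipy)2I(NH3)][AuBr(N3)]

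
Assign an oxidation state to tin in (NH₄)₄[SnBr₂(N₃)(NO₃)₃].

+2

4 ammonium outside the brackets (+1 each) → the complex ion is 4−.
Ligand charges: 1×N3 = -1; 3×NO3 = -3; 2×Br = -2; sum -6.
Sn + (-6) = 4− ⇒ Sn is +2.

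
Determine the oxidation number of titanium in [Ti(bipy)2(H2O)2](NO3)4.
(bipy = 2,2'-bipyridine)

+4

4 nitrate outside the brackets (-1 each) → the complex ion is 4+.
Ligand charges: 2×bipy neutral; 2×H2O neutral; sum 0.
Ti + (0) = 4+ ⇒ Ti is +4.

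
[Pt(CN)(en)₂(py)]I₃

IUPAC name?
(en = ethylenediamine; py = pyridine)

cyanobis(ethylenediamine)(pyridine)platinum(IV) iodide

The 3 iodide counter-ions carry a total charge of -3, so each complex ion is 3+.
Ligand charges: 1×cyano (-1 each), 2×ethylenediamine (neutral), 1×pyridine (neutral); total -1. So Pt + (-1) = 3+, giving Pt = +4.
Ligands are named alphabetically: cyano before ethylenediamine before pyridine.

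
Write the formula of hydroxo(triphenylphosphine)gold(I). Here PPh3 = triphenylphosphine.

Ligands: 1 hydroxo (OH, -1), 1 triphenylphosphine (PPh3, neutral). Ligand charge sum = -1.
With Au in oxidation state +1, the complex ion is [Au...].

[Au(OH)(PPh3)]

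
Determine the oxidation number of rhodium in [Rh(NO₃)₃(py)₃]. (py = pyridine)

+3

No counter-ion: the bracketed complex is neutral.
Ligand charges: 3×py neutral; 3×NO3 = -3; sum -3.
Rh + (-3) = 0 ⇒ Rh is +3.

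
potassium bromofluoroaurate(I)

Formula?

Ligands: 1 fluoro (F, -1), 1 bromo (Br, -1). Ligand charge sum = -2.
With Au in oxidation state +1, the complex ion is [Au...]^1−.
Charge balance with potassium (+1) requires 1 complex ion per 1 potassium.

K[AuBrF]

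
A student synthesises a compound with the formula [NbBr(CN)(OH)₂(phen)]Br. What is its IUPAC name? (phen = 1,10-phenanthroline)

The 1 bromide counter-ion carries a total charge of -1, so each complex ion is 1+.
Ligand charges: 1×1,10-phenanthroline (neutral), 1×bromo (-1 each), 1×cyano (-1 each), 2×hydroxo (-1 each); total -4. So Nb + (-4) = 1+, giving Nb = +5.
Ligands are named alphabetically: bromo before cyano before hydroxo before phenanthroline.

bromocyanodihydroxo(1,10-phenanthroline)niobium(V) bromide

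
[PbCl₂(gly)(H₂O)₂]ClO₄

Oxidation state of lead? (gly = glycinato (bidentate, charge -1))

1 perchlorate outside the brackets (-1 each) → the complex ion is 1+.
Ligand charges: 2×Cl = -2; 2×H2O neutral; 1×gly = -1; sum -3.
Pb + (-3) = 1+ ⇒ Pb is +4.

+4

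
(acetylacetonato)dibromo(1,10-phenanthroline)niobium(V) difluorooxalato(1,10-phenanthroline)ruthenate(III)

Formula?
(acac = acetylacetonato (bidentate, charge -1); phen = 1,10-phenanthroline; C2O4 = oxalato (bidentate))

Cation [Nb…]: ligand charges -3, Nb(V) ⇒ ion charge 2+.
Anion [Ru…]: ligand charges -4, Ru(III) ⇒ ion charge 1−.
One 2+ cation requires 2 of the 1− anion.

[Nb(acac)Br2(phen)][Ru(C2O4)F2(phen)]2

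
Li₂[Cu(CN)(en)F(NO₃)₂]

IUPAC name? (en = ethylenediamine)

lithium cyano(ethylenediamine)fluorodinitratocuprate(II)

The 2 lithium counter-ions carry a total charge of +2, so each complex ion is 2−.
Ligand charges: 1×ethylenediamine (neutral), 1×cyano (-1 each), 1×fluoro (-1 each), 2×nitrato (-1 each); total -4. So Cu + (-4) = 2−, giving Cu = +2.
Ligands are named alphabetically: cyano before ethylenediamine before fluoro before nitrato.
The complex ion is anionic, so copper takes the -ate form cuprate(II).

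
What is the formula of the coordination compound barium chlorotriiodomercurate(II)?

Ligands: 3 iodo (I, -1), 1 chloro (Cl, -1). Ligand charge sum = -4.
Charge balance with barium (+2) requires 1 complex ion per 1 barium.

Ba[HgClI3]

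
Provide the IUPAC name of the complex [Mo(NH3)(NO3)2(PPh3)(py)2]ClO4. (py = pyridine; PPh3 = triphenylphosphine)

amminedinitratobis(pyridine)(triphenylphosphine)molybdenum(III) perchlorate

The 1 perchlorate counter-ion carries a total charge of -1, so each complex ion is 1+.
Ligand charges: 1×ammine (neutral), 2×nitrato (-1 each), 2×pyridine (neutral), 1×triphenylphosphine (neutral); total -2. So Mo + (-2) = 1+, giving Mo = +3.
Ligands are named alphabetically: ammine before nitrato before pyridine before triphenylphosphine.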